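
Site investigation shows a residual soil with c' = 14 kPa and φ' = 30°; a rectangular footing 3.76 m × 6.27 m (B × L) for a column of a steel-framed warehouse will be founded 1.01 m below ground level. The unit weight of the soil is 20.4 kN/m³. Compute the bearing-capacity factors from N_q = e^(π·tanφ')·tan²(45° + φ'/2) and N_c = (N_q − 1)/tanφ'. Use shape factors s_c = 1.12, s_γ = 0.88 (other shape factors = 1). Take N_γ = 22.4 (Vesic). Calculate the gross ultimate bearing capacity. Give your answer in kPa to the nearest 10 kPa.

tan30° = 0.5774, so N_q = e^(π×0.5774)·tan²(60°) = 6.134 × 3.0 = 18.4.
N_c = (18.4 − 1)/tan30° = 30.14.
Effective surcharge at the founding depth q = γ·D_f = 20.4 × 1.01 = 20.604 kPa.
q_ult = c·N_c·s_c + q·N_q + 0.5·γ·B·N_γ·s_γ
     = 14 × 30.14 × 1.12 + 20.604 × 18.401 + 0.5 × 20.4 × 3.76 × 22.4 × 0.88
     = 472.59 + 379.14 + 755.99 = 1607.7 kPa.

q_ult ≈ 1610 kPa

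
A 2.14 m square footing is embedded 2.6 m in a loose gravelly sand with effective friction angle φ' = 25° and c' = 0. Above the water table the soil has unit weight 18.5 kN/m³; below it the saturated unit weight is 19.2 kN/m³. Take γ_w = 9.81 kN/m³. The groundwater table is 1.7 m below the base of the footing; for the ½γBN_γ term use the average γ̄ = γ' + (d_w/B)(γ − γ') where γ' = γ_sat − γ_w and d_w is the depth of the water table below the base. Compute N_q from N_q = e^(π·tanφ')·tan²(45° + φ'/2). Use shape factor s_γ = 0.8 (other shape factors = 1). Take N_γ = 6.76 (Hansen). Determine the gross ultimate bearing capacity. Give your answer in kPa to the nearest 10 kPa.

q_ult ≈ 610 kPa

tan25° = 0.4663, so N_q = e^(π×0.4663)·tan²(57.5°) = 4.327 × 2.464 = 10.66.
q = γ·D_f = 18.5 × 2.6 = 48.1 kPa.
γ' = 9.39 kN/m³; averaging over the depth B below the base, γ̄ = γ' + (d_w/B)(γ − γ') = 16.627 kN/m³.
q·N_q = 48.1 × 10.662 = 512.85 kPa
0.5·γ·B·N_γ·s_γ = 0.5 × 16.627 × 2.14 × 6.76 × 0.8 = 96.213 kPa
q_ult = 512.85 + 96.213 = 609.06 kPa.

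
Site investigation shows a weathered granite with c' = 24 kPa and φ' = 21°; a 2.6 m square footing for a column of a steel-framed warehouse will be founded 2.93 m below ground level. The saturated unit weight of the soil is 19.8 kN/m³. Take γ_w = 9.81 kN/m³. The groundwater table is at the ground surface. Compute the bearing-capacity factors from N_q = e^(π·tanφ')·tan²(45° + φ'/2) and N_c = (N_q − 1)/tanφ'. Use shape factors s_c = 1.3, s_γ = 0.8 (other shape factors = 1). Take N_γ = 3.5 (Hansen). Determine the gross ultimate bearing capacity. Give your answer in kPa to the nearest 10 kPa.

q_ult ≈ 740 kPa

tan21° = 0.3839, so N_q = e^(π×0.3839)·tan²(55.5°) = 3.34 × 2.117 = 7.07.
N_c = (7.07 − 1)/tan21° = 15.81.
Water table at ground surface, so effective unit weight γ' = 19.8 − 9.81 = 9.99 kN/m³ is used throughout; overburden q = 9.99 × 2.93 = 29.271 kPa; the same γ' applies in the ½γBN_γ term.
Cohesion term c·N_c·s_c = 24 × 15.815 × 1.3 = 493.42 kPa; surcharge term q·N_q = 29.271 × 7.0708 = 206.97 kPa; self-weight term 0.5·γ·B·N_γ·s_γ = 0.5 × 9.99 × 2.6 × 3.5 × 0.8 = 36.364 kPa.
q_ult = 493.42 + 206.97 + 36.364 = 736.75 kPa.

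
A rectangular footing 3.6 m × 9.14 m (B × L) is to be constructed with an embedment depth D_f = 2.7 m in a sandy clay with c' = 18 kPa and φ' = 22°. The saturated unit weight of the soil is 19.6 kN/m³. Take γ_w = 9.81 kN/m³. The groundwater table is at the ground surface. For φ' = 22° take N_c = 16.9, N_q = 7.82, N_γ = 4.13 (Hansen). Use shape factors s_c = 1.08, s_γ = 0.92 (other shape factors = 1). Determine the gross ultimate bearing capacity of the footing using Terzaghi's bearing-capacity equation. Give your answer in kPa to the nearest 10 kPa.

γ' = 19.6 − 9.81 = 9.79 kN/m³ (submerged throughout). q = 9.79 × 2.7 = 26.433 kPa; the same γ' applies in the ½γBN_γ term.
c·N_c·s_c = 18 × 16.9 × 1.08 = 328.54 kPa
q·N_q = 26.433 × 7.82 = 206.71 kPa
0.5·γ·B·N_γ·s_γ = 0.5 × 9.79 × 3.6 × 4.13 × 0.92 = 66.957 kPa
q_ult = 328.54 + 206.71 + 66.957 = 602.2 kPa.

q_ult ≈ 600 kPa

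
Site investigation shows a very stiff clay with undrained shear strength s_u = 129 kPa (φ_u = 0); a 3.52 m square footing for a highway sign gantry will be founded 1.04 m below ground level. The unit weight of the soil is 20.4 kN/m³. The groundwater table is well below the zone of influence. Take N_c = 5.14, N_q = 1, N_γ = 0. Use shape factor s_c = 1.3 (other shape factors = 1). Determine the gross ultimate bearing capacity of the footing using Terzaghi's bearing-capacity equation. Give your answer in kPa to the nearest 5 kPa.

Effective surcharge at the founding depth q = γ·D_f = 20.4 × 1.04 = 21.216 kPa.
q_ult = c·N_c·s_c + q·N_q
     = 129 × 5.14 × 1.3 + 21.216 × 1
     = 861.98 + 21.216 = 883.19 kPa.

q_ult ≈ 885 kPa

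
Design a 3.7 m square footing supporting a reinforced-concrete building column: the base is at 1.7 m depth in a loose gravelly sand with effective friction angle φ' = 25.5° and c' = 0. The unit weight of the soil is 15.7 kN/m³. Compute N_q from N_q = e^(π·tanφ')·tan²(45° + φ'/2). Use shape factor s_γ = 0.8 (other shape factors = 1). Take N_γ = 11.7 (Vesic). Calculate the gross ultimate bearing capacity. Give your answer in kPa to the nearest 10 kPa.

q_ult ≈ 570 kPa

tan25.5° = 0.477, so N_q = e^(π×0.477)·tan²(57.75°) = 4.475 × 2.512 = 11.24.
Effective surcharge at the founding depth q = γ·D_f = 15.7 × 1.7 = 26.69 kPa.
q_ult = q·N_q + 0.5·γ·B·N_γ·s_γ
     = 26.69 × 11.24 + 0.5 × 15.7 × 3.7 × 11.7 × 0.8
     = 300.01 + 271.86 = 571.87 kPa.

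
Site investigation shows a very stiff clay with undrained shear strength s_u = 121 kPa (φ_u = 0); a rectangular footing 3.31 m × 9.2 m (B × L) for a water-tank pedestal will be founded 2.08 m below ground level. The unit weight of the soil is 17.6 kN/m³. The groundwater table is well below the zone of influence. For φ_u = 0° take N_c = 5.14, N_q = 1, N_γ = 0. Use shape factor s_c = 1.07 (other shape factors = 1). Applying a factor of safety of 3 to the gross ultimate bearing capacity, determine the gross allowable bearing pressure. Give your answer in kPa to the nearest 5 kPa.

Overburden at base level: q = 17.6 × 2.08 = 36.608 kPa.
Cohesion term c·N_c·s_c = 121 × 5.14 × 1.07 = 665.48 kPa; surcharge term q·N_q = 36.608 × 1 = 36.608 kPa.
q_ult = 665.48 + 36.608 = 702.08 kPa.
q_all = q_ult / FS = 702.08 / 3 = 234.03 kPa.

q_all ≈ 235 kPa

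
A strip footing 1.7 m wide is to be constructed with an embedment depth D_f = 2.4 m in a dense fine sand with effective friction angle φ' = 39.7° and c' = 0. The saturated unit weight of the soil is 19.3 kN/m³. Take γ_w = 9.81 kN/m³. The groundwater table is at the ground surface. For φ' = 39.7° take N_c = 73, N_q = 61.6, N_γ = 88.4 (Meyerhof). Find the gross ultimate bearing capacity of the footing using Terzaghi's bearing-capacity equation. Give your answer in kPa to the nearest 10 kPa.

q_ult ≈ 2120 kPa

Water table at ground surface, so effective unit weight γ' = 19.3 − 9.81 = 9.49 kN/m³ is used throughout; overburden q = 9.49 × 2.4 = 22.776 kPa; the same γ' applies in the ½γBN_γ term.
Surcharge term q·N_q = 22.776 × 61.6 = 1403 kPa; self-weight term 0.5·γ·B·N_γ = 0.5 × 9.49 × 1.7 × 88.4 = 713.08 kPa.
q_ult = 1403 + 713.08 = 2116.1 kPa.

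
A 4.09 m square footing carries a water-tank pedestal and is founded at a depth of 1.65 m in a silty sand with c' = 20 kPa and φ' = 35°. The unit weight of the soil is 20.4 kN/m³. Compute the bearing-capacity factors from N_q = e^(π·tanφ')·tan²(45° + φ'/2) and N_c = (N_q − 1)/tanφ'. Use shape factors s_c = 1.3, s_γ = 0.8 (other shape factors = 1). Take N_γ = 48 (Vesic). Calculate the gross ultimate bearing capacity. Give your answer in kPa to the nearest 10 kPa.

q_ult ≈ 3920 kPa

tan35° = 0.7002, so N_q = e^(π×0.7002)·tan²(62.5°) = 9.023 × 3.69 = 33.3.
N_c = (33.3 − 1)/tan35° = 46.12.
q = γ·D_f = 20.4 × 1.65 = 33.66 kPa.
c·N_c·s_c = 20 × 46.124 × 1.3 = 1199.2 kPa
q·N_q = 33.66 × 33.296 = 1120.7 kPa
0.5·γ·B·N_γ·s_γ = 0.5 × 20.4 × 4.09 × 48 × 0.8 = 1602 kPa
q_ult = 1199.2 + 1120.7 + 1602 = 3921.9 kPa.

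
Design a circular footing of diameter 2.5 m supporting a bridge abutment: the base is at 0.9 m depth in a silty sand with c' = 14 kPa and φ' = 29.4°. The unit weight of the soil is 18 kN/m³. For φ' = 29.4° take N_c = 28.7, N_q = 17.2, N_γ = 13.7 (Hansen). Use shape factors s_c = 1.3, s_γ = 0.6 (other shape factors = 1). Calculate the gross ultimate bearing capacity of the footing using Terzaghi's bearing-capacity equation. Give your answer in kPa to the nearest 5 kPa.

q_ult ≈ 985 kPa

q = γ·D_f = 18 × 0.9 = 16.2 kPa.
c·N_c·s_c = 14 × 28.7 × 1.3 = 522.34 kPa
q·N_q = 16.2 × 17.2 = 278.64 kPa
0.5·γ·B·N_γ·s_γ = 0.5 × 18 × 2.5 × 13.7 × 0.6 = 184.95 kPa
q_ult = 522.34 + 278.64 + 184.95 = 985.93 kPa.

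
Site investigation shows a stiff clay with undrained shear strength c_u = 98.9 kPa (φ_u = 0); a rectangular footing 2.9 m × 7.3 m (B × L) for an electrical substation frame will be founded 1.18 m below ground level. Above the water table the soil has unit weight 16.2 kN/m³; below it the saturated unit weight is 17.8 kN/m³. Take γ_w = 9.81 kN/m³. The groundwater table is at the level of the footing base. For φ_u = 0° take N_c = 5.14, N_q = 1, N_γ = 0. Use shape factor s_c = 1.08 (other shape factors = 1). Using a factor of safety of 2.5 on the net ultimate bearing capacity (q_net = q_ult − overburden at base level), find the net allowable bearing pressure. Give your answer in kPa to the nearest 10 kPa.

Effective surcharge at the founding depth q = γ·D_f = 16.2 × 1.18 = 19.116 kPa.
q_ult = c·N_c·s_c + q·N_q
     = 98.9 × 5.14 × 1.08 + 19.116 × 1
     = 549.01 + 19.116 = 568.13 kPa.
q_net = 568.13 − 19.116 = 549.01 kPa.
q_all(net) = 549.01 / 2.5 = 219.61 kPa.

q_all(net) ≈ 220 kPa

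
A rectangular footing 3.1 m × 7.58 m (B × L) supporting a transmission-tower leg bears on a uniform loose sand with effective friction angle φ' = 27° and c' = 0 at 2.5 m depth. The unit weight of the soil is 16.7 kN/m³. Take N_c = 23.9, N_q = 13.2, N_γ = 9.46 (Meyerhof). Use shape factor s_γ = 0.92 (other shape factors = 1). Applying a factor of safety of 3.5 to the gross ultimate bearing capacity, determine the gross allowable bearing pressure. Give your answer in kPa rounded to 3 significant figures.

q_all ≈ 222 kPa

q = γ·D_f = 16.7 × 2.5 = 41.75 kPa.
q·N_q = 41.75 × 13.2 = 551.1 kPa
0.5·γ·B·N_γ·s_γ = 0.5 × 16.7 × 3.1 × 9.46 × 0.92 = 225.28 kPa
q_ult = 551.1 + 225.28 = 776.38 kPa.
q_all = q_ult / FS = 776.38 / 3.5 = 221.82 kPa.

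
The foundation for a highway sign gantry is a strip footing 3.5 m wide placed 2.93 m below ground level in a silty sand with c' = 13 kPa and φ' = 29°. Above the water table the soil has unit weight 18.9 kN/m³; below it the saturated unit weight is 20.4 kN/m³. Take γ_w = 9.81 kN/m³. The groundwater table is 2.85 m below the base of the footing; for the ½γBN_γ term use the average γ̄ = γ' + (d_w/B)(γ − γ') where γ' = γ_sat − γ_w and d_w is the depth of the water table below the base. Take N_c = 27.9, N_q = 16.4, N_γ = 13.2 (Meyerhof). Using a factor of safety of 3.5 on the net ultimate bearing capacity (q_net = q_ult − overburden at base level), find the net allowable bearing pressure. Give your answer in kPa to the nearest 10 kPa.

q_all(net) ≈ 460 kPa

Effective surcharge at the founding depth q = γ·D_f = 18.9 × 2.93 = 55.377 kPa.
With d_w = 2.85 m < B, γ̄ = 10.59 + (2.85/3.5) × (18.9 − 10.59) = 17.357 kN/m³.
q_ult = c·N_c + q·N_q + 0.5·γ·B·N_γ
     = 13 × 27.9 + 55.377 × 16.4 + 0.5 × 17.357 × 3.5 × 13.2
     = 362.7 + 908.18 + 400.94 = 1671.8 kPa.
q_net = 1671.8 − 55.377 = 1616.4 kPa.
q_all(net) = 1616.4 / 3.5 = 461.84 kPa.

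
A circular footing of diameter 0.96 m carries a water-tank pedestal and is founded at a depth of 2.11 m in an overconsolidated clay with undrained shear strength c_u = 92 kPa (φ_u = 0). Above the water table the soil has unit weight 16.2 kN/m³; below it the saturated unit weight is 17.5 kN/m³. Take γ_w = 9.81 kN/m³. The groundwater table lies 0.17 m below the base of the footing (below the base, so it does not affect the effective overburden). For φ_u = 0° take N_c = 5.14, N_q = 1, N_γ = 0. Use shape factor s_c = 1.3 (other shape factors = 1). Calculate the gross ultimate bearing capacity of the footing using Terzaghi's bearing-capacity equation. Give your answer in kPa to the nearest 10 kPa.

Overburden at base level: q = 16.2 × 2.11 = 34.182 kPa.
Cohesion term c·N_c·s_c = 92 × 5.14 × 1.3 = 614.74 kPa; surcharge term q·N_q = 34.182 × 1 = 34.182 kPa.
q_ult = 614.74 + 34.182 = 648.93 kPa.

q_ult ≈ 650 kPa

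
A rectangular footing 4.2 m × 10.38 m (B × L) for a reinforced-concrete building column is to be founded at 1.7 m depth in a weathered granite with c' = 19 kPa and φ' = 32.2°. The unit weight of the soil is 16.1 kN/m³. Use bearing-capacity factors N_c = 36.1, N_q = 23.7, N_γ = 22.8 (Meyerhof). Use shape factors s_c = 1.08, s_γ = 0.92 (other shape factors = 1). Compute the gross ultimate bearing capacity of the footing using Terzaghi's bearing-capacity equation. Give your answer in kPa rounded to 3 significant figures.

Overburden at base level: q = 16.1 × 1.7 = 27.37 kPa.
Cohesion term c·N_c·s_c = 19 × 36.1 × 1.08 = 740.77 kPa; surcharge term q·N_q = 27.37 × 23.7 = 648.67 kPa; self-weight term 0.5·γ·B·N_γ·s_γ = 0.5 × 16.1 × 4.2 × 22.8 × 0.92 = 709.2 kPa.
q_ult = 740.77 + 648.67 + 709.2 = 2098.6 kPa.

q_ult ≈ 2100 kPa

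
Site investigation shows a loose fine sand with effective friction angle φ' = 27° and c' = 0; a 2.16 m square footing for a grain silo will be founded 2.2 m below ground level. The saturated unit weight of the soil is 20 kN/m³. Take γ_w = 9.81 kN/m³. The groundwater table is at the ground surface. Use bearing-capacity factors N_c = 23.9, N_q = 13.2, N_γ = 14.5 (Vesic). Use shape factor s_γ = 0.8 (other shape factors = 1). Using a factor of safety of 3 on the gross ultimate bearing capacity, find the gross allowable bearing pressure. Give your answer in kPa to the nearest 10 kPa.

With the water table at the surface the whole profile is submerged: γ' = 20 − 9.81 = 10.19 kN/m³, so q = γ'·D_f = 22.418 kPa; the same γ' applies in the ½γBN_γ term.
q_ult = q·N_q + 0.5·γ·B·N_γ·s_γ
     = 22.418 × 13.2 + 0.5 × 10.19 × 2.16 × 14.5 × 0.8
     = 295.92 + 127.66 = 423.58 kPa.
q_all = 423.58 / 3 = 141.19 kPa.

q_all ≈ 140 kPa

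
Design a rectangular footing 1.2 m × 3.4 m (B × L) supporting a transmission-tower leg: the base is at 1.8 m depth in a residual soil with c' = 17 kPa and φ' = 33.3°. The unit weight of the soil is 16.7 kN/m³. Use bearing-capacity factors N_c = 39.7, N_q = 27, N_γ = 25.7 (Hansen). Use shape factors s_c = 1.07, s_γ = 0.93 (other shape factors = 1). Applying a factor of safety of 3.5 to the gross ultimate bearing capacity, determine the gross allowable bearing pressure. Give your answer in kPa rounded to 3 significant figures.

q_all ≈ 507 kPa

Overburden at base level: q = 16.7 × 1.8 = 30.06 kPa.
Cohesion term c·N_c·s_c = 17 × 39.7 × 1.07 = 722.14 kPa; surcharge term q·N_q = 30.06 × 27 = 811.62 kPa; self-weight term 0.5·γ·B·N_γ·s_γ = 0.5 × 16.7 × 1.2 × 25.7 × 0.93 = 239.49 kPa.
q_ult = 722.14 + 811.62 + 239.49 = 1773.3 kPa.
q_all = q_ult / FS = 1773.3 / 3.5 = 506.64 kPa.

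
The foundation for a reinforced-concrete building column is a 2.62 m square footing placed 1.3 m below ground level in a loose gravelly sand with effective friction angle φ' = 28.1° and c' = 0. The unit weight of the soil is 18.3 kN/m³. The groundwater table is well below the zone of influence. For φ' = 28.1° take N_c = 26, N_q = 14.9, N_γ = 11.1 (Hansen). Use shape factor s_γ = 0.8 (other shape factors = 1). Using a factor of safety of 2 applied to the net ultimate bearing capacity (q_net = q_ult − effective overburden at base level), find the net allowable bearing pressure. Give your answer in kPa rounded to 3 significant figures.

q_all(net) ≈ 272 kPa

Effective surcharge at the founding depth q = γ·D_f = 18.3 × 1.3 = 23.79 kPa.
q_ult = q·N_q + 0.5·γ·B·N_γ·s_γ
     = 23.79 × 14.9 + 0.5 × 18.3 × 2.62 × 11.1 × 0.8
     = 354.47 + 212.88 = 567.35 kPa.
Net ultimate: q_net = 567.35 − 23.79 = 543.56 kPa.
q_all(net) = 543.56 / 2 = 271.78 kPa.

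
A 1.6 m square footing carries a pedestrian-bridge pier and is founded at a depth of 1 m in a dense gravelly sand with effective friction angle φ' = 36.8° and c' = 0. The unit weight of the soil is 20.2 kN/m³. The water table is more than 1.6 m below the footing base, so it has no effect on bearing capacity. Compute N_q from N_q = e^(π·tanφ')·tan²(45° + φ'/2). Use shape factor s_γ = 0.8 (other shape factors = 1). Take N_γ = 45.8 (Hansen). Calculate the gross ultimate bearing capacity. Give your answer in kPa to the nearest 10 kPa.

tan36.8° = 0.7481, so N_q = e^(π×0.7481)·tan²(63.4°) = 10.488 × 3.988 = 41.82.
Effective surcharge at the founding depth q = γ·D_f = 20.2 × 1 = 20.2 kPa.
q_ult = q·N_q + 0.5·γ·B·N_γ·s_γ
     = 20.2 × 41.823 + 0.5 × 20.2 × 1.6 × 45.8 × 0.8
     = 844.83 + 592.1 = 1436.9 kPa.

q_ult ≈ 1440 kPa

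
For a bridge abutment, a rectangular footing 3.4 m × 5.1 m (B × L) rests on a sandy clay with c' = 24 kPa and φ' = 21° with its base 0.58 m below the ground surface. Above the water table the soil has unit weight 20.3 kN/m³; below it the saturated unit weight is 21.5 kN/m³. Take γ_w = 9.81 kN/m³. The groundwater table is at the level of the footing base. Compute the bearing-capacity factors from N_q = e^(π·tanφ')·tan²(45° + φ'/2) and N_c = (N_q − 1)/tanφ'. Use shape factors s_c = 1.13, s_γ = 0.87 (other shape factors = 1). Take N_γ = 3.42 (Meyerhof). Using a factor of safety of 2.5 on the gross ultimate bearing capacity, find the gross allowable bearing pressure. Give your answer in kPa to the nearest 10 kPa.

q_all ≈ 230 kPa

N_q = e^(π·tan21°)·tan²(55.5°) = 7.07; N_c = (N_q − 1)/tanφ' = 15.81.
q = γ·D_f = 20.3 × 0.58 = 11.774 kPa.
For the ½γBN_γ term take γ' = 21.5 − 9.81 = 11.69 kN/m³ (soil below base is submerged).
c·N_c·s_c = 24 × 15.815 × 1.13 = 428.9 kPa
q·N_q = 11.774 × 7.0708 = 83.251 kPa
0.5·γ·B·N_γ·s_γ = 0.5 × 11.69 × 3.4 × 3.42 × 0.87 = 59.13 kPa
q_ult = 428.9 + 83.251 + 59.13 = 571.28 kPa.
q_all = 571.28 / 2.5 = 228.51 kPa.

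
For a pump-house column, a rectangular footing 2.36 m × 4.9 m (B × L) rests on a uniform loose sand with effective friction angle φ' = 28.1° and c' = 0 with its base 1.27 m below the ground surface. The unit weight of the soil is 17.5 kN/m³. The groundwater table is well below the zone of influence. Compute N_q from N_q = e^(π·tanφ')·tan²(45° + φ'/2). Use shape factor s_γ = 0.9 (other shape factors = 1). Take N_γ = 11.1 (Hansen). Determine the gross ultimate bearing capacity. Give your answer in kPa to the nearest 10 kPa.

q_ult ≈ 540 kPa

tan28.1° = 0.534, so N_q = e^(π×0.534)·tan²(59.05°) = 5.352 × 2.781 = 14.88.
Effective surcharge at the founding depth q = γ·D_f = 17.5 × 1.27 = 22.225 kPa.
q_ult = q·N_q + 0.5·γ·B·N_γ·s_γ
     = 22.225 × 14.883 + 0.5 × 17.5 × 2.36 × 11.1 × 0.9
     = 330.77 + 206.29 = 537.06 kPa.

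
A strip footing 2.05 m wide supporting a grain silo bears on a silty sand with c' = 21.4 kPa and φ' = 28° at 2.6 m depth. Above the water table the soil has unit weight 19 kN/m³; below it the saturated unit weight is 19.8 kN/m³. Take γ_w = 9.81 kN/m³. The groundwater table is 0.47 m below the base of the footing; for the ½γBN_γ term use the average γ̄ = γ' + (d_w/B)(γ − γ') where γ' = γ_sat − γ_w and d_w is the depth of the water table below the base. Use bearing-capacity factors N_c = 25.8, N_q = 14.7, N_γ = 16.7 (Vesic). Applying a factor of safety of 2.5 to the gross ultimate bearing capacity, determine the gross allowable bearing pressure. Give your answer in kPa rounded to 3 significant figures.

q_all ≈ 594 kPa

Effective surcharge at the founding depth q = γ·D_f = 19 × 2.6 = 49.4 kPa.
With d_w = 0.47 m < B, γ̄ = 9.99 + (0.47/2.05) × (19 − 9.99) = 12.056 kN/m³.
q_ult = c·N_c + q·N_q + 0.5·γ·B·N_γ
     = 21.4 × 25.8 + 49.4 × 14.7 + 0.5 × 12.056 × 2.05 × 16.7
     = 552.12 + 726.18 + 206.36 = 1484.7 kPa.
q_all = q_ult / FS = 1484.7 / 2.5 = 593.87 kPa.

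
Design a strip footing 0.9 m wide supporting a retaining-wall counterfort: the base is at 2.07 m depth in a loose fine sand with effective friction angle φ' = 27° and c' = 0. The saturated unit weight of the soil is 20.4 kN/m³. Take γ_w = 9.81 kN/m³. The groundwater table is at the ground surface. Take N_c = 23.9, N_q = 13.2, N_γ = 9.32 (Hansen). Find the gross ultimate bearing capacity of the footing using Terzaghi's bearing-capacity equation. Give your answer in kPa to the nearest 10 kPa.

q_ult ≈ 330 kPa

γ' = 20.4 − 9.81 = 10.59 kN/m³ (submerged throughout). q = 10.59 × 2.07 = 21.921 kPa; the same γ' applies in the ½γBN_γ term.
q·N_q = 21.921 × 13.2 = 289.36 kPa
0.5·γ·B·N_γ = 0.5 × 10.59 × 0.9 × 9.32 = 44.414 kPa
q_ult = 289.36 + 44.414 = 333.78 kPa.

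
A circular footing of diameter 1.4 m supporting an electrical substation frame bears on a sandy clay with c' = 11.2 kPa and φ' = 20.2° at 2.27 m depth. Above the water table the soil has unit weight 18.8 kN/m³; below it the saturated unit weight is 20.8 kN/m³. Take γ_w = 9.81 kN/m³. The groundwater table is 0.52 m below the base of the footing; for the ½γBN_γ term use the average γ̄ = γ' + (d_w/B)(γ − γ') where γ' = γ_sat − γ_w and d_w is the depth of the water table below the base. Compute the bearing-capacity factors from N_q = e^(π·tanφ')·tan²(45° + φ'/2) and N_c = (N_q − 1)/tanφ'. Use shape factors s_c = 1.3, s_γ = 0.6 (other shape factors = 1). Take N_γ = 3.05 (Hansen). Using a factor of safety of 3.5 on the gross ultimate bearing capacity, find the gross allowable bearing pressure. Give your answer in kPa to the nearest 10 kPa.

N_q = e^(π·tan20.2°)·tan²(55.1°) = 6.53; N_c = (N_q − 1)/tanφ' = 15.02.
Overburden at base level: q = 18.8 × 2.27 = 42.676 kPa.
The water table is 0.52 m below the base (< B = 1.4 m), so the ½γBN_γ term uses γ̄ = γ' + (d_w/B)(γ − γ') = 10.99 + (0.52/1.4)(18.8 − 10.99) = 13.891 kN/m³.
Cohesion term c·N_c·s_c = 11.2 × 15.024 × 1.3 = 218.75 kPa; surcharge term q·N_q = 42.676 × 6.5278 = 278.58 kPa; self-weight term 0.5·γ·B·N_γ·s_γ = 0.5 × 13.891 × 1.4 × 3.05 × 0.6 = 17.794 kPa.
q_ult = 218.75 + 278.58 + 17.794 = 515.13 kPa.
q_all = 515.13 / 3.5 = 147.18 kPa.

q_all ≈ 150 kPa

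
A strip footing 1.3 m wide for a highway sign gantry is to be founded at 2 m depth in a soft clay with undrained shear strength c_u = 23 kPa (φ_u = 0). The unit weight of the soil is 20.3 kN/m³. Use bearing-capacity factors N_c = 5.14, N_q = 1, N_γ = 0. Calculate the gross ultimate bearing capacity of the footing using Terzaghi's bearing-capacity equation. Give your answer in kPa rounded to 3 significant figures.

Overburden at base level: q = 20.3 × 2 = 40.6 kPa.
Cohesion term c·N_c = 23 × 5.14 = 118.22 kPa; surcharge term q·N_q = 40.6 × 1 = 40.6 kPa.
q_ult = 118.22 + 40.6 = 158.82 kPa.

q_ult ≈ 159 kPa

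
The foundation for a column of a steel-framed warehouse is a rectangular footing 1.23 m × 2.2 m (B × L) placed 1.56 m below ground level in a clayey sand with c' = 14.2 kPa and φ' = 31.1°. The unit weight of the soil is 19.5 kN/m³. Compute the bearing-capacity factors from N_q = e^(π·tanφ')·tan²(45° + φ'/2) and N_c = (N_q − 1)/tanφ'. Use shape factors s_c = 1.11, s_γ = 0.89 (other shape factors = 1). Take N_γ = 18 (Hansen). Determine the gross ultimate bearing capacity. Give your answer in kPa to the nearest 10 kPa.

q_ult ≈ 1350 kPa

tan31.1° = 0.6032, so N_q = e^(π×0.6032)·tan²(60.55°) = 6.653 × 3.137 = 20.87.
N_c = (20.87 − 1)/tan31.1° = 32.94.
Effective surcharge at the founding depth q = γ·D_f = 19.5 × 1.56 = 30.42 kPa.
q_ult = c·N_c·s_c + q·N_q + 0.5·γ·B·N_γ·s_γ
     = 14.2 × 32.939 × 1.11 + 30.42 × 20.87 + 0.5 × 19.5 × 1.23 × 18 × 0.89
     = 519.19 + 634.88 + 192.12 = 1346.2 kPa.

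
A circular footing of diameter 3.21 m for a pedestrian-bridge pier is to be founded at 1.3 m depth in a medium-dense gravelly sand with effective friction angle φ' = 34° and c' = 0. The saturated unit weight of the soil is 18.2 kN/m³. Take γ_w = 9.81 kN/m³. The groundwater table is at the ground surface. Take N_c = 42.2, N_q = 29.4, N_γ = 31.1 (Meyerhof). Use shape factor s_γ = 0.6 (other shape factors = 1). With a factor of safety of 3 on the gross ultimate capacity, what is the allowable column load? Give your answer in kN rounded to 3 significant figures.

P_all ≈ 1540 kN

Water table at ground surface, so effective unit weight γ' = 18.2 − 9.81 = 8.39 kN/m³ is used throughout; overburden q = 8.39 × 1.3 = 10.907 kPa; the same γ' applies in the ½γBN_γ term.
Surcharge term q·N_q = 10.907 × 29.4 = 320.67 kPa; self-weight term 0.5·γ·B·N_γ·s_γ = 0.5 × 8.39 × 3.21 × 31.1 × 0.6 = 251.27 kPa.
q_ult = 320.67 + 251.27 = 571.94 kPa.
Gross allowable pressure q_all = 571.94 / 3 = 190.65 kPa.
Footing area = 8.0928 m², so allowable column load = 190.65 × 8.0928 = 1542.9 kN.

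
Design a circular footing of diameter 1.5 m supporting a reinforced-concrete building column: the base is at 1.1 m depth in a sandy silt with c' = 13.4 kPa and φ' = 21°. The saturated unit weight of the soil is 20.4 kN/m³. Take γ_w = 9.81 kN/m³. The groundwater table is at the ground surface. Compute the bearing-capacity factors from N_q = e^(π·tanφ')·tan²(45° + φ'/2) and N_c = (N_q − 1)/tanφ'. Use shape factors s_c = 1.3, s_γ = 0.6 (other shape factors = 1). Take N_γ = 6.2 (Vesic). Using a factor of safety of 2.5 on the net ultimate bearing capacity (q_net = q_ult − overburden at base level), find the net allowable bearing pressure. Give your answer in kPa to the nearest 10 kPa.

N_q = e^(π·tan21°)·tan²(55.5°) = 7.07; N_c = (N_q − 1)/tanφ' = 15.81.
With the water table at the surface the whole profile is submerged: γ' = 20.4 − 9.81 = 10.59 kN/m³, so q = γ'·D_f = 11.649 kPa; the same γ' applies in the ½γBN_γ term.
q_ult = c·N_c·s_c + q·N_q + 0.5·γ·B·N_γ·s_γ
     = 13.4 × 15.815 × 1.3 + 11.649 × 7.0708 + 0.5 × 10.59 × 1.5 × 6.2 × 0.6
     = 275.5 + 82.367 + 29.546 = 387.41 kPa.
q_net = 387.41 − 11.649 = 375.76 kPa.
q_all(net) = 375.76 / 2.5 = 150.3 kPa.

q_all(net) ≈ 150 kPa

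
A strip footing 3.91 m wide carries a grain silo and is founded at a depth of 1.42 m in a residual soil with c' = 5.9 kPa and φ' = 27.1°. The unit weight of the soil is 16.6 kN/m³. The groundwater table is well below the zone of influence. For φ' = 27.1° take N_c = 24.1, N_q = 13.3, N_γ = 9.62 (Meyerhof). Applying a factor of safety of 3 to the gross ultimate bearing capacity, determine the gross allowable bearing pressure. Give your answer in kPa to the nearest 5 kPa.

q_all ≈ 255 kPa

Overburden at base level: q = 16.6 × 1.42 = 23.572 kPa.
Cohesion term c·N_c = 5.9 × 24.1 = 142.19 kPa; surcharge term q·N_q = 23.572 × 13.3 = 313.51 kPa; self-weight term 0.5·γ·B·N_γ = 0.5 × 16.6 × 3.91 × 9.62 = 312.2 kPa.
q_ult = 142.19 + 313.51 + 312.2 = 767.9 kPa.
q_all = q_ult / FS = 767.9 / 3 = 255.97 kPa.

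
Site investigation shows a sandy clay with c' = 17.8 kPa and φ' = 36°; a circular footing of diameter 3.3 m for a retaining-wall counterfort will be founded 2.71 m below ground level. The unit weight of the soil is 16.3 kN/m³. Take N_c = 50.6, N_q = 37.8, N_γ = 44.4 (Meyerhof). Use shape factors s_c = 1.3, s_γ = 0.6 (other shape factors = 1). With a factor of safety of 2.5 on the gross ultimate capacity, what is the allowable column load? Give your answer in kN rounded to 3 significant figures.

Effective surcharge at the founding depth q = γ·D_f = 16.3 × 2.71 = 44.173 kPa.
q_ult = c·N_c·s_c + q·N_q + 0.5·γ·B·N_γ·s_γ
     = 17.8 × 50.6 × 1.3 + 44.173 × 37.8 + 0.5 × 16.3 × 3.3 × 44.4 × 0.6
     = 1170.9 + 1669.7 + 716.48 = 3557.1 kPa.
Gross allowable pressure q_all = 3557.1 / 2.5 = 1422.8 kPa.
Footing area = 8.553 m², so allowable column load = 1422.8 × 8.553 = 12170 kN.

P_all ≈ 12200 kN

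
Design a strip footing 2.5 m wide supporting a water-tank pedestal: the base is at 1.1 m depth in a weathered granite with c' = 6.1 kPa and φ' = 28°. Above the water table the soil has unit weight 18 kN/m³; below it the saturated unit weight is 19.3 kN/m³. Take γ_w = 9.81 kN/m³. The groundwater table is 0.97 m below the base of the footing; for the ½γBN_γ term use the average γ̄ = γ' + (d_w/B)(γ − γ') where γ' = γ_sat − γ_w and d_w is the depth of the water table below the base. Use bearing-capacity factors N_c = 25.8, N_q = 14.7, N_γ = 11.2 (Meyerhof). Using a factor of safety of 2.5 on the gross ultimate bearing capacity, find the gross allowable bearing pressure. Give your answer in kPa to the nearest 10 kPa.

Overburden at base level: q = 18 × 1.1 = 19.8 kPa.
The water table is 0.97 m below the base (< B = 2.5 m), so the ½γBN_γ term uses γ̄ = γ' + (d_w/B)(γ − γ') = 9.49 + (0.97/2.5)(18 − 9.49) = 12.792 kN/m³.
Cohesion term c·N_c = 6.1 × 25.8 = 157.38 kPa; surcharge term q·N_q = 19.8 × 14.7 = 291.06 kPa; self-weight term 0.5·γ·B·N_γ = 0.5 × 12.792 × 2.5 × 11.2 = 179.09 kPa.
q_ult = 157.38 + 291.06 + 179.09 = 627.53 kPa.
q_all = 627.53 / 2.5 = 251.01 kPa.

q_all ≈ 250 kPa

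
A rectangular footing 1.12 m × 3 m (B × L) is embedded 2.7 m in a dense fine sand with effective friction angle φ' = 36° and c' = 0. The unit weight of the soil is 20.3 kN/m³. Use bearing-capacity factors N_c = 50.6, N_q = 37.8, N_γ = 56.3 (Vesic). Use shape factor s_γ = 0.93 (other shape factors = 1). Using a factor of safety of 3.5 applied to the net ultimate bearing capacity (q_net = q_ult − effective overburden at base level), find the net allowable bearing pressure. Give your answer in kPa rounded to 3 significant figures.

Effective surcharge at the founding depth q = γ·D_f = 20.3 × 2.7 = 54.81 kPa.
q_ult = q·N_q + 0.5·γ·B·N_γ·s_γ
     = 54.81 × 37.8 + 0.5 × 20.3 × 1.12 × 56.3 × 0.93
     = 2071.8 + 595.22 = 2667 kPa.
Net ultimate: q_net = 2667 − 54.81 = 2612.2 kPa.
q_all(net) = 2612.2 / 3.5 = 746.35 kPa.

q_all(net) ≈ 746 kPa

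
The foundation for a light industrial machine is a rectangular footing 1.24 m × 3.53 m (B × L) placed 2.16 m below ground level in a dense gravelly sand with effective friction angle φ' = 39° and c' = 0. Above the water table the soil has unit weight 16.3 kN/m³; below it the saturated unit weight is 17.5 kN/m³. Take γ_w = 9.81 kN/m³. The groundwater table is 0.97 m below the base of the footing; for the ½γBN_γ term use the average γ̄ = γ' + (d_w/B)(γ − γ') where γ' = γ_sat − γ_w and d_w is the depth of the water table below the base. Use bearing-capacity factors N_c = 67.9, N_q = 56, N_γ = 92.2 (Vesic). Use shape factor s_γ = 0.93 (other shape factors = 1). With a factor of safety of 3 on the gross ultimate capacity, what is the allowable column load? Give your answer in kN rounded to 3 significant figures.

P_all ≈ 4000 kN

Effective surcharge at the founding depth q = γ·D_f = 16.3 × 2.16 = 35.208 kPa.
With d_w = 0.97 m < B, γ̄ = 7.69 + (0.97/1.24) × (16.3 − 7.69) = 14.425 kN/m³.
q_ult = q·N_q + 0.5·γ·B·N_γ·s_γ
     = 35.208 × 56 + 0.5 × 14.425 × 1.24 × 92.2 × 0.93
     = 1971.6 + 766.88 = 2738.5 kPa.
Gross allowable pressure q_all = 2738.5 / 3 = 912.84 kPa.
Footing area = 4.3772 m², so allowable column load = 912.84 × 4.3772 = 3995.7 kN.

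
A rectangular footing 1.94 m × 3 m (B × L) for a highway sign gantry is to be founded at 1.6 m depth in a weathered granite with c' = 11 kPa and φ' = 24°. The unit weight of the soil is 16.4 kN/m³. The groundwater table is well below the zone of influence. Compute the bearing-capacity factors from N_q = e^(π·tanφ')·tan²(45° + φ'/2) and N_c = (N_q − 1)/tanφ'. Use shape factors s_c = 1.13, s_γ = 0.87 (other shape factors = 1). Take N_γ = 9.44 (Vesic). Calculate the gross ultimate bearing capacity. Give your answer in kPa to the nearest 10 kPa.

q_ult ≈ 620 kPa

tan24° = 0.4452, so N_q = e^(π×0.4452)·tan²(57°) = 4.05 × 2.371 = 9.6.
N_c = (9.6 − 1)/tan24° = 19.32.
q = γ·D_f = 16.4 × 1.6 = 26.24 kPa.
c·N_c·s_c = 11 × 19.324 × 1.13 = 240.19 kPa
q·N_q = 26.24 × 9.6034 = 251.99 kPa
0.5·γ·B·N_γ·s_γ = 0.5 × 16.4 × 1.94 × 9.44 × 0.87 = 130.65 kPa
q_ult = 240.19 + 251.99 + 130.65 = 622.83 kPa.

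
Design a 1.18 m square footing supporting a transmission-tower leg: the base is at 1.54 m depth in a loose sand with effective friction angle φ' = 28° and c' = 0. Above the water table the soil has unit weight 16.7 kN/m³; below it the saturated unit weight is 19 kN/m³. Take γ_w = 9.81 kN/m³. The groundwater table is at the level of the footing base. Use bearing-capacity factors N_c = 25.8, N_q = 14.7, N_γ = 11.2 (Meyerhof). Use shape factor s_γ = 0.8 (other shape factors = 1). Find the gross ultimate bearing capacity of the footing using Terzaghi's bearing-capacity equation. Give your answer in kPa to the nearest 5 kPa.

Effective surcharge at the founding depth q = γ·D_f = 16.7 × 1.54 = 25.718 kPa.
The water table coincides with the base, so in the self-weight term γ → γ' = 9.19 kN/m³.
q_ult = q·N_q + 0.5·γ·B·N_γ·s_γ
     = 25.718 × 14.7 + 0.5 × 9.19 × 1.18 × 11.2 × 0.8
     = 378.05 + 48.582 = 426.64 kPa.

q_ult ≈ 425 kPa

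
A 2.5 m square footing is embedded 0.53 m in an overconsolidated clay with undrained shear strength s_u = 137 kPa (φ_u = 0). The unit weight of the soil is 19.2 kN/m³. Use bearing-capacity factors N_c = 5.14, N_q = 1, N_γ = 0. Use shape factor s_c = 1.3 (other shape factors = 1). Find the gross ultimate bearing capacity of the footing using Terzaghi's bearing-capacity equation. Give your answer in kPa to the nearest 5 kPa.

q_ult ≈ 925 kPa

Effective surcharge at the founding depth q = γ·D_f = 19.2 × 0.53 = 10.176 kPa.
q_ult = c·N_c·s_c + q·N_q
     = 137 × 5.14 × 1.3 + 10.176 × 1
     = 915.43 + 10.176 = 925.61 kPa.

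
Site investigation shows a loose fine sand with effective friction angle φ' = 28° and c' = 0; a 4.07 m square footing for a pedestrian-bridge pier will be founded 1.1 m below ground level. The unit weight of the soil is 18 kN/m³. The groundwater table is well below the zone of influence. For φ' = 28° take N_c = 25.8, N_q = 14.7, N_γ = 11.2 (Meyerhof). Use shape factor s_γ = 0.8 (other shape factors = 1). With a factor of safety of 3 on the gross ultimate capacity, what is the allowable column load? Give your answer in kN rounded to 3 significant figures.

Effective surcharge at the founding depth q = γ·D_f = 18 × 1.1 = 19.8 kPa.
q_ult = q·N_q + 0.5·γ·B·N_γ·s_γ
     = 19.8 × 14.7 + 0.5 × 18 × 4.07 × 11.2 × 0.8
     = 291.06 + 328.2 = 619.26 kPa.
Gross allowable pressure q_all = 619.26 / 3 = 206.42 kPa.
Footing area = 16.5649 m², so allowable column load = 206.42 × 16.5649 = 3419.4 kN.

P_all ≈ 3420 kN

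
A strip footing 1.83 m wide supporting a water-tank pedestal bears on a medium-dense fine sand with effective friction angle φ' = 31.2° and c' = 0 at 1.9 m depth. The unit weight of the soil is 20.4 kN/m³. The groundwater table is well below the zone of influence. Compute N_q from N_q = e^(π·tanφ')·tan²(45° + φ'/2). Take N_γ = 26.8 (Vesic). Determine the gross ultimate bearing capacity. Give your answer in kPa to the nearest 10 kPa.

tan31.2° = 0.6056, so N_q = e^(π×0.6056)·tan²(60.6°) = 6.703 × 3.15 = 21.11.
q = γ·D_f = 20.4 × 1.9 = 38.76 kPa.
q·N_q = 38.76 × 21.113 = 818.34 kPa
0.5·γ·B·N_γ = 0.5 × 20.4 × 1.83 × 26.8 = 500.25 kPa
q_ult = 818.34 + 500.25 = 1318.6 kPa.

q_ult ≈ 1320 kPa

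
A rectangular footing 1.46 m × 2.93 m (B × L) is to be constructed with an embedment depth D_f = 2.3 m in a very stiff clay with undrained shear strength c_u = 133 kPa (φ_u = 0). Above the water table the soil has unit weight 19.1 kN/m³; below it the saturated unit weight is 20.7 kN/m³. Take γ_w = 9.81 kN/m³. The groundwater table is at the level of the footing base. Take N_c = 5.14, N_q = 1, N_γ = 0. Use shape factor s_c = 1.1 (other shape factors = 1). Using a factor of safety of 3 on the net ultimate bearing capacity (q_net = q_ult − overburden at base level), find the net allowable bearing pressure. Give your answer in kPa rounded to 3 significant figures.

Effective surcharge at the founding depth q = γ·D_f = 19.1 × 2.3 = 43.93 kPa.
q_ult = c·N_c·s_c + q·N_q
     = 133 × 5.14 × 1.1 + 43.93 × 1
     = 751.98 + 43.93 = 795.91 kPa.
q_net = 795.91 − 43.93 = 751.98 kPa.
q_all(net) = 751.98 / 3 = 250.66 kPa.

q_all(net) ≈ 251 kPa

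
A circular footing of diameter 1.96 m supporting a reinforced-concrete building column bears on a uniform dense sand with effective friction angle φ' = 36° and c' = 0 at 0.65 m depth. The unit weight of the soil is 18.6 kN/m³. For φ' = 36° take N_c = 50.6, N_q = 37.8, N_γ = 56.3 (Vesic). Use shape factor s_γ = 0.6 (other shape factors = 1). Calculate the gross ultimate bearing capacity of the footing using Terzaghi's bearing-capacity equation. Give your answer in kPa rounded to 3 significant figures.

q = γ·D_f = 18.6 × 0.65 = 12.09 kPa.
q·N_q = 12.09 × 37.8 = 457 kPa
0.5·γ·B·N_γ·s_γ = 0.5 × 18.6 × 1.96 × 56.3 × 0.6 = 615.74 kPa
q_ult = 457 + 615.74 = 1072.7 kPa.

q_ult ≈ 1070 kPa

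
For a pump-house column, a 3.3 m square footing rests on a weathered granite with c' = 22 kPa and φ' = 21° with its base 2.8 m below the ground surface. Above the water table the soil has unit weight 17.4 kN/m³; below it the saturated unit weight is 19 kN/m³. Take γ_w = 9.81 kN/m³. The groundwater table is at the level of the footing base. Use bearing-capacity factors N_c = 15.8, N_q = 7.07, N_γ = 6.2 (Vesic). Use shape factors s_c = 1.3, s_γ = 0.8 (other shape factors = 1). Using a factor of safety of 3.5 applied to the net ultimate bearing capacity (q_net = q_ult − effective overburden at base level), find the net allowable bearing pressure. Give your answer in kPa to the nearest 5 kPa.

q_all(net) ≈ 235 kPa

Overburden at base level: q = 17.4 × 2.8 = 48.72 kPa.
Below the base the soil is submerged, so the ½γBN_γ term uses γ' = 19 − 9.81 = 9.19 kN/m³.
Cohesion term c·N_c·s_c = 22 × 15.8 × 1.3 = 451.88 kPa; surcharge term q·N_q = 48.72 × 7.07 = 344.45 kPa; self-weight term 0.5·γ·B·N_γ·s_γ = 0.5 × 9.19 × 3.3 × 6.2 × 0.8 = 75.211 kPa.
q_ult = 451.88 + 344.45 + 75.211 = 871.54 kPa.
Net ultimate: q_net = 871.54 − 48.72 = 822.82 kPa.
q_all(net) = 822.82 / 3.5 = 235.09 kPa.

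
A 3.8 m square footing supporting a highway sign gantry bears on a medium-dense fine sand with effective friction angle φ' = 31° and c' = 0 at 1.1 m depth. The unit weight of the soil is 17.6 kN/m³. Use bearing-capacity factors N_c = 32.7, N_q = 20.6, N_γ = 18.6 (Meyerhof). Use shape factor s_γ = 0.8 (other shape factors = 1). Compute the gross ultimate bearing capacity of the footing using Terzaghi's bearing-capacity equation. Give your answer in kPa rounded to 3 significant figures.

Effective surcharge at the founding depth q = γ·D_f = 17.6 × 1.1 = 19.36 kPa.
q_ult = q·N_q + 0.5·γ·B·N_γ·s_γ
     = 19.36 × 20.6 + 0.5 × 17.6 × 3.8 × 18.6 × 0.8
     = 398.82 + 497.59 = 896.4 kPa.

q_ult ≈ 896 kPa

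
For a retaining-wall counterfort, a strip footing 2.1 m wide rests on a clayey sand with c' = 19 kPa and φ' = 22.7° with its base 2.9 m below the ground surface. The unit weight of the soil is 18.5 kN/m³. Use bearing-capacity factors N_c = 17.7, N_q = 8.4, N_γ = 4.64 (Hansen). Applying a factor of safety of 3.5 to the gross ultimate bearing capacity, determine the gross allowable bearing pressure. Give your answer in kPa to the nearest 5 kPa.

q_all ≈ 250 kPa

Effective surcharge at the founding depth q = γ·D_f = 18.5 × 2.9 = 53.65 kPa.
q_ult = c·N_c + q·N_q + 0.5·γ·B·N_γ
     = 19 × 17.7 + 53.65 × 8.4 + 0.5 × 18.5 × 2.1 × 4.64
     = 336.3 + 450.66 + 90.132 = 877.09 kPa.
q_all = q_ult / FS = 877.09 / 3.5 = 250.6 kPa.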